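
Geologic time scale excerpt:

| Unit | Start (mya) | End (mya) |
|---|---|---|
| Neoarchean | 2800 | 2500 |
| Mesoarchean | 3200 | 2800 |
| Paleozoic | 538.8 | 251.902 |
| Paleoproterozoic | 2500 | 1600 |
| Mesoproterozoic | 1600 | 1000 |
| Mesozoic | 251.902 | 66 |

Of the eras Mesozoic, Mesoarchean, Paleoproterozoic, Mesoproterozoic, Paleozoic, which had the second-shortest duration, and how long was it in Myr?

Start − end for each: Mesozoic 251.902 − 66 = 185.902; Mesoarchean 3200 − 2800 = 400; Paleoproterozoic 2500 − 1600 = 900; Mesoproterozoic 1600 − 1000 = 600; Paleozoic 538.8 − 251.902 = 286.898.
Ranking these from shortest: Mesozoic < Paleozoic < Mesoarchean < Mesoproterozoic < Paleoproterozoic.
Position 2 in that ranking is Paleozoic, which lasted 286.898 Myr.

Paleozoic, 286.898 million years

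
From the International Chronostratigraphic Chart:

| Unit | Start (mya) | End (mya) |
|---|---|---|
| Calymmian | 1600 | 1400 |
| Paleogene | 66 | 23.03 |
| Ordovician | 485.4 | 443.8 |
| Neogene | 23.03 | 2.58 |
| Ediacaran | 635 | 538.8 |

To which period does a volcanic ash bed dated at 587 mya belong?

Ediacaran

587 Ma lies between 635 and 538.8 Ma, so it falls in the Ediacaran.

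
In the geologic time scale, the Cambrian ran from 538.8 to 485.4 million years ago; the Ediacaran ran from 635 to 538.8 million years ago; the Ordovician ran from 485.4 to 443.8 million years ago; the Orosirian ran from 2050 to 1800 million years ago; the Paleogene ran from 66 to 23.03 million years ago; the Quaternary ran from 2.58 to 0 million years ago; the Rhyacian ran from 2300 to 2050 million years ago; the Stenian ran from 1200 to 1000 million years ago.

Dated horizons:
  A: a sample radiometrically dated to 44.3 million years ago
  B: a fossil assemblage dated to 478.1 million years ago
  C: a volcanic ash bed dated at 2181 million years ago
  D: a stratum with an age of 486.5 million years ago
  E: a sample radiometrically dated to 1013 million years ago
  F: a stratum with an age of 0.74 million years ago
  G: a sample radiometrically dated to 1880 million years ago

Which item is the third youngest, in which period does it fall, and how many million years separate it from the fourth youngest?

B, in the Ordovician; 8.4 million years to D

Smaller Ma means younger, so youngest first: F 0.74 < A 44.3 < B 478.1 < D 486.5 < E 1013 < G 1880 < C 2181.
Counting 3 along gives B (478.1 Ma); the excerpt puts that inside the Ordovician, 485.4–443.8 Ma.
Next in line is D (486.5 Ma), and 486.5 − 478.1 = 8.4 Myr.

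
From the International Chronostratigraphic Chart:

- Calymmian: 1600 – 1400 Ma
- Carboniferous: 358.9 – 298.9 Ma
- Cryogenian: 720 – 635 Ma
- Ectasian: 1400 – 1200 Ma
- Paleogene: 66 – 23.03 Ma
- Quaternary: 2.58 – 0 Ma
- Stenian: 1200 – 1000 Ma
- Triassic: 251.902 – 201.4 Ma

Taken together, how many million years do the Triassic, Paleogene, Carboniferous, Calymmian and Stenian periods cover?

553.472 million years

Duration is start − end for each: (251.902 − 201.4) + (66 − 23.03) + (358.9 − 298.9) + (1600 − 1400) + (1200 − 1000).
That is 50.502 + 42.97 + 60 + 200 + 200, which totals 553.472 million years.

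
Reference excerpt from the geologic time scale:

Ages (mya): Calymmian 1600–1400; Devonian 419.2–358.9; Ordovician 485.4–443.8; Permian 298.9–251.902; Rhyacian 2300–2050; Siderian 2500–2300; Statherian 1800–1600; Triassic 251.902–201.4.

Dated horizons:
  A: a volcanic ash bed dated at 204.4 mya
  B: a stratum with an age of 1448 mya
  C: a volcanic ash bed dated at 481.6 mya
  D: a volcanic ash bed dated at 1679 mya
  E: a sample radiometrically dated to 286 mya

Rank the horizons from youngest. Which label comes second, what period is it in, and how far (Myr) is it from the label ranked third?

Sorted youngest-first by Ma: A (204.4), E (286), C (481.6), B (1448), D (1679).
The second youngest is E at 286 Ma, which lies in 298.9–251.902 Ma: the Permian.
The third youngest is C at 481.6 Ma; separation = |286 − 481.6| = 195.6 Myr.

E, in the Permian; 195.6 million years to C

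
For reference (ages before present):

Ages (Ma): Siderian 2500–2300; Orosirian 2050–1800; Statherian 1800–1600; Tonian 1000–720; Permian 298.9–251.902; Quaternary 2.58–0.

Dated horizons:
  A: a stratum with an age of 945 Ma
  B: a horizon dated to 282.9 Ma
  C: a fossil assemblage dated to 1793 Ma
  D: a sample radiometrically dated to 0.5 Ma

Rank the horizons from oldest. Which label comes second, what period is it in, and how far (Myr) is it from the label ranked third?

A, in the Tonian; 662.1 million years to B

Sorted oldest-first by Ma: C (1793), A (945), B (282.9), D (0.5).
The second oldest is A at 945 Ma, which lies in 1000–720 Ma: the Tonian.
The third oldest is B at 282.9 Ma; separation = |945 − 282.9| = 662.1 Myr.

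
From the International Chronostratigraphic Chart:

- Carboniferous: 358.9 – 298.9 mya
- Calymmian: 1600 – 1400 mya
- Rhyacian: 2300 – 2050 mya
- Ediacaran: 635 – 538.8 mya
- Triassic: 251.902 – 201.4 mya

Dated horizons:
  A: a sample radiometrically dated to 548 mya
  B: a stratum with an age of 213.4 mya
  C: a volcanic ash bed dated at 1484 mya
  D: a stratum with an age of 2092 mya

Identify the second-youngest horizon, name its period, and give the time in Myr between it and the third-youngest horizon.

Sorted youngest-first by Ma: B (213.4), A (548), C (1484), D (2092).
The second youngest is A at 548 Ma, which lies in 635–538.8 Ma: the Ediacaran.
The third youngest is C at 1484 Ma; separation = |548 − 1484| = 936 Myr.

A, in the Ediacaran; 936 million years to C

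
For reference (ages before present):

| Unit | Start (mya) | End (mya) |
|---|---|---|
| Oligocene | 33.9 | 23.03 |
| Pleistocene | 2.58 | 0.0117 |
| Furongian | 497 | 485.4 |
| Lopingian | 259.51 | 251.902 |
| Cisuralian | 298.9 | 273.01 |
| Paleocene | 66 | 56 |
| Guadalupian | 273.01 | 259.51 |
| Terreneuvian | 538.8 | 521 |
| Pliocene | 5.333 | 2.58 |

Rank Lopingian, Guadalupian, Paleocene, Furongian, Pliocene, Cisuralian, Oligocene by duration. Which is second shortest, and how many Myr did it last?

Lopingian, 7.608 million years

Durations: Lopingian 7.608; Guadalupian 13.5; Paleocene 10; Furongian 11.6; Pliocene 2.753; Cisuralian 25.89; Oligocene 10.87 Myr.
Sorted shortest-first: Pliocene (2.753), Lopingian (7.608), Paleocene (10), Oligocene (10.87), Furongian (11.6), Guadalupian (13.5), Cisuralian (25.89).
The second shortest is Lopingian at 7.608 Myr.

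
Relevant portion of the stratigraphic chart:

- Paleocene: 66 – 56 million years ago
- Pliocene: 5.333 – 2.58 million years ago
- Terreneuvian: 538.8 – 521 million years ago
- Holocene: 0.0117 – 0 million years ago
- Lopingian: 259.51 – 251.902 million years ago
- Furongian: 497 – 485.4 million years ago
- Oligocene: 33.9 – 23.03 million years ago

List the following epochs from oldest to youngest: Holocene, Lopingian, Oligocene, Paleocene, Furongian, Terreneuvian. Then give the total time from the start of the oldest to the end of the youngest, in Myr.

From the excerpt: Holocene 0.0117–0; Lopingian 259.51–251.902; Oligocene 33.9–23.03; Paleocene 66–56; Furongian 497–485.4; Terreneuvian 538.8–521 (Ma).
Larger Ma is earlier, so the oldest is Terreneuvian and the youngest is Holocene; oldest to youngest: Terreneuvian, Furongian, Lopingian, Paleocene, Oligocene, Holocene.
Oldest start 538.8 minus youngest end 0 gives 538.8 Myr overall.

Terreneuvian, Furongian, Lopingian, Paleocene, Oligocene, Holocene; total span 538.8 Myr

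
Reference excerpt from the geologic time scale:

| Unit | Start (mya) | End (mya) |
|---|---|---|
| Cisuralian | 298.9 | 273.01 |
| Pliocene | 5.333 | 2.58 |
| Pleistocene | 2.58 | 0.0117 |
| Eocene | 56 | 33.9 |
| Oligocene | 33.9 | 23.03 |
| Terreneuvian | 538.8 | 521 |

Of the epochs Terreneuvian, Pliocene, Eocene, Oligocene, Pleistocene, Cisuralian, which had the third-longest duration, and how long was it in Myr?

Start − end for each: Terreneuvian 538.8 − 521 = 17.8; Pliocene 5.333 − 2.58 = 2.753; Eocene 56 − 33.9 = 22.1; Oligocene 33.9 − 23.03 = 10.87; Pleistocene 2.58 − 0.0117 = 2.5683; Cisuralian 298.9 − 273.01 = 25.89.
Ranking these from longest: Cisuralian > Eocene > Terreneuvian > Oligocene > Pliocene > Pleistocene.
Position 3 in that ranking is Terreneuvian, which lasted 17.8 Myr.

Terreneuvian, 17.8 million years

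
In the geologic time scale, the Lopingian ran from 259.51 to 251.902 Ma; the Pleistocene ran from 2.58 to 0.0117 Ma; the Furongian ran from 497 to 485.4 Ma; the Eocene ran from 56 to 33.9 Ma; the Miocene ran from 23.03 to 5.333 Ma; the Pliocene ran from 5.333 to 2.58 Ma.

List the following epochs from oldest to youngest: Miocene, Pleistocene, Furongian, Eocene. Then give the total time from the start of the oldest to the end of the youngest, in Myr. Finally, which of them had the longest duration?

From the excerpt: Miocene 23.03–5.333; Pleistocene 2.58–0.0117; Furongian 497–485.4; Eocene 56–33.9 (Ma).
Larger Ma is earlier, so the oldest is Furongian and the youngest is Pleistocene; oldest to youngest: Furongian, Eocene, Miocene, Pleistocene.
Oldest start 497 minus youngest end 0.0117 gives 496.9883 Myr overall.
Individual lengths (start − end): Pleistocene 2.5683; Eocene 22.1; Furongian 11.6; Miocene 17.697. The largest is Eocene at 22.1 Myr.

Furongian, Eocene, Miocene, Pleistocene; total span 496.9883 Myr; longest is Eocene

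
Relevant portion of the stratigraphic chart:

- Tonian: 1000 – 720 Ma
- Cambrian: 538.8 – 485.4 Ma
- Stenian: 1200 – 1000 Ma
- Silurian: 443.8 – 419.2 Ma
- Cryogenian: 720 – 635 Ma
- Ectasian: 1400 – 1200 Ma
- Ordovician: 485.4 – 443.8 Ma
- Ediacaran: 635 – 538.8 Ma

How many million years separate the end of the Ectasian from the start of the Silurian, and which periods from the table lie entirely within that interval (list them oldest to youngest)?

756.2 million years; Stenian, Tonian, Cryogenian, Ediacaran, Cambrian, Ordovician

End of Ectasian = 1200 Ma; start of Silurian = 443.8 Ma.
Gap = 1200 − 443.8 = 756.2 Myr.
Periods wholly inside 1200–443.8 Ma: Stenian (1200–1000), Tonian (1000–720), Cryogenian (720–635), Ediacaran (635–538.8), Cambrian (538.8–485.4), Ordovician (485.4–443.8).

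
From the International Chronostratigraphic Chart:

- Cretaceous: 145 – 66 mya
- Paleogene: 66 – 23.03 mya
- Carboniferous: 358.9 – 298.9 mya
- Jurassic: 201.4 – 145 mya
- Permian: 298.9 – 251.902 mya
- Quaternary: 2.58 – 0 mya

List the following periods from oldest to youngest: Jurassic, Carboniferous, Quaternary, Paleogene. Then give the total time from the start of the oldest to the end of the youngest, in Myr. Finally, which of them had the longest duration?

Start ages (Ma): Carboniferous 358.9, Jurassic 201.4, Paleogene 66, Quaternary 2.58.
Ordered oldest to youngest: Carboniferous, Jurassic, Paleogene, Quaternary.
Span = 358.9 − 0 = 358.9 Myr.
Durations: Jurassic 56.4, Quaternary 2.58, Paleogene 42.97, Carboniferous 60 → longest is Carboniferous (60 Myr).

Carboniferous → Jurassic → Paleogene → Quaternary; total span 358.9 Myr; longest is Carboniferous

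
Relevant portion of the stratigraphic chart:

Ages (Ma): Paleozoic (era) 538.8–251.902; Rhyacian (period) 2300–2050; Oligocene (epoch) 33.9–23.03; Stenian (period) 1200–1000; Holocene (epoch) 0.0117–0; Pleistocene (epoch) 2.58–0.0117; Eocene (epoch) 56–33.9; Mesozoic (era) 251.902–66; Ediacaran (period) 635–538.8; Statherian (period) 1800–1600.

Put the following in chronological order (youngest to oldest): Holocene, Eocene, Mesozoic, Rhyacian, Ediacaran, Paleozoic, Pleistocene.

Holocene, Pleistocene, Eocene, Mesozoic, Paleozoic, Ediacaran, Rhyacian

Sorting by start age (ascending Ma, since larger Ma = older): Holocene began 0.0117, Pleistocene began 2.58, Eocene began 56, Mesozoic began 251.902, Paleozoic began 538.8, Ediacaran began 635, Rhyacian began 2300.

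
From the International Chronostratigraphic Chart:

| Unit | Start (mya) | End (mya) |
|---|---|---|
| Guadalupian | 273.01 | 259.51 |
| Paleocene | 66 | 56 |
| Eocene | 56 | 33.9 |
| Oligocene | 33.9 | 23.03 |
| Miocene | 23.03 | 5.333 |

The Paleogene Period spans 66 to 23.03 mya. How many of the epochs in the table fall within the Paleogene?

3

Epochs inside 66–23.03 Ma: Paleocene, Eocene, Oligocene — 3 in total.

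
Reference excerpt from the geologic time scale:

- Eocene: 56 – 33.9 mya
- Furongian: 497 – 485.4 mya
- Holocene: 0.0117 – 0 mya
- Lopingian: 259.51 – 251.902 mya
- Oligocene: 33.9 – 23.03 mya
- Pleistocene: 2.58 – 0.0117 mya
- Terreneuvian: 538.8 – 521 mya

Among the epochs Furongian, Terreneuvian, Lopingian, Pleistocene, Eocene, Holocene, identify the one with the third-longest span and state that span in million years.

Durations: Furongian 11.6; Terreneuvian 17.8; Lopingian 7.608; Pleistocene 2.5683; Eocene 22.1; Holocene 0.0117 Myr.
Sorted longest-first: Eocene (22.1), Terreneuvian (17.8), Furongian (11.6), Lopingian (7.608), Pleistocene (2.5683), Holocene (0.0117).
The third longest is Furongian at 11.6 Myr.

Furongian, 11.6 million years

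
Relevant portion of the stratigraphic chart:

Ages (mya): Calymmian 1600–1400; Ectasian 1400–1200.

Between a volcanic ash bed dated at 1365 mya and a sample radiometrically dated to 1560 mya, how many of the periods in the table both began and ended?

0

Checking each listed span, none has both start < 1560 Ma and end > 1365 Ma — every period straddles one of the two dates or lies outside them — so the count is 0.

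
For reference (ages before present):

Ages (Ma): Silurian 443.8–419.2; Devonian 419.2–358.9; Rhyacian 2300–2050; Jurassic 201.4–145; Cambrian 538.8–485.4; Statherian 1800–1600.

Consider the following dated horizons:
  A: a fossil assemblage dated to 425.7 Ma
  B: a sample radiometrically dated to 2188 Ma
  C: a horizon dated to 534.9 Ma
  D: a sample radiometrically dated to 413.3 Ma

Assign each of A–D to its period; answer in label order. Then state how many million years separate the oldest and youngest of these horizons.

A: 425.7 Ma lies in 443.8–419.2 Ma, so Silurian.
B: 2188 Ma lies in 2300–2050 Ma, so Rhyacian.
C: 534.9 Ma lies in 538.8–485.4 Ma, so Cambrian.
D: 413.3 Ma lies in 419.2–358.9 Ma, so Devonian.
Oldest = 2188 Ma, youngest = 413.3 Ma → span 1774.7 Myr.

A — Silurian; B — Rhyacian; C — Cambrian; D — Devonian; span 1774.7 million years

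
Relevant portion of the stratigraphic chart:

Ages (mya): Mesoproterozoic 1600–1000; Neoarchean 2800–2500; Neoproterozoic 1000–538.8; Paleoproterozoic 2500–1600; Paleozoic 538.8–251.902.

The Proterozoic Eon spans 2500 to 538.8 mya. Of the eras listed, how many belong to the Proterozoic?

3

Eras inside 2500–538.8 Ma: Paleoproterozoic, Mesoproterozoic, Neoproterozoic — 3 in total.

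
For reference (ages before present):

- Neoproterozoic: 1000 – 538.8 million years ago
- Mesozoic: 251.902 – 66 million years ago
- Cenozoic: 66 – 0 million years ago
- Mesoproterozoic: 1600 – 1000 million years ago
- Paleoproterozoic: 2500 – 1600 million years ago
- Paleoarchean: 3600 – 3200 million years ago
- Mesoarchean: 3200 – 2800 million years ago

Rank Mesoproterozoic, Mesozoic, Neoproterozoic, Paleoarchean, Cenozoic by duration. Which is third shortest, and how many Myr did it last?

Durations: Mesoproterozoic 600; Mesozoic 185.902; Neoproterozoic 461.2; Paleoarchean 400; Cenozoic 66 Myr.
Sorted shortest-first: Cenozoic (66), Mesozoic (185.902), Paleoarchean (400), Neoproterozoic (461.2), Mesoproterozoic (600).
The third shortest is Paleoarchean at 400 Myr.

Paleoarchean, 400 million years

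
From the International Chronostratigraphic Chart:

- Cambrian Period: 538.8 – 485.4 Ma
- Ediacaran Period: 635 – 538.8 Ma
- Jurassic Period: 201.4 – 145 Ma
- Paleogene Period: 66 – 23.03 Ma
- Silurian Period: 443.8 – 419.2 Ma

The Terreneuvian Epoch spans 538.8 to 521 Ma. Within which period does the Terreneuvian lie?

The Terreneuvian (538.8–521 Ma) lies entirely within 538.8–485.4 Ma, the Cambrian Period.

Cambrian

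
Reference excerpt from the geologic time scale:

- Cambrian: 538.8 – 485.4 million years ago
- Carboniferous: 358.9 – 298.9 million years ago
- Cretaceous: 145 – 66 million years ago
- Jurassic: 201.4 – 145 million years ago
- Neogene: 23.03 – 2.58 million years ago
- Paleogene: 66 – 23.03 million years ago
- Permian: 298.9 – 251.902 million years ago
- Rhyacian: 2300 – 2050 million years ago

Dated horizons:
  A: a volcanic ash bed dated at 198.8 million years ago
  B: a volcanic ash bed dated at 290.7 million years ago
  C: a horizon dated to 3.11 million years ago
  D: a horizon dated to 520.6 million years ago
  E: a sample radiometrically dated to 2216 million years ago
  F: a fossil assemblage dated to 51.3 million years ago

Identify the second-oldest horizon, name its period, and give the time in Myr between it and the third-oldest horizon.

Larger Ma means older, so oldest first: E 2216 > D 520.6 > B 290.7 > A 198.8 > F 51.3 > C 3.11.
Counting 2 along gives D (520.6 Ma); the excerpt puts that inside the Cambrian, 538.8–485.4 Ma.
Next in line is B (290.7 Ma), and 520.6 − 290.7 = 229.9 Myr.

D, in the Cambrian; 229.9 million years to B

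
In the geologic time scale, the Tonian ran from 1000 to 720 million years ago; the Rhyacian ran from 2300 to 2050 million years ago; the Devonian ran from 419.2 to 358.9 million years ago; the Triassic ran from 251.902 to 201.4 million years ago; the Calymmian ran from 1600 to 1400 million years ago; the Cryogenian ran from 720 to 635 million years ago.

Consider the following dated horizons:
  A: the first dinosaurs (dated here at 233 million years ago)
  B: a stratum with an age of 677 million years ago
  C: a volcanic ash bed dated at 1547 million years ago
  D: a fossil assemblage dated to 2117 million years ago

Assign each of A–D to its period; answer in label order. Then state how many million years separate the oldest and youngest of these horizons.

Match each age against the start–end ranges in the excerpt: A = 233 Ma → Triassic (251.902–201.4); B = 677 Ma → Cryogenian (720–635); C = 1547 Ma → Calymmian (1600–1400); D = 2117 Ma → Rhyacian (2300–2050).
The largest age is 2117 Ma and the smallest is 233 Ma; their difference is 1884 Myr.

A — Triassic; B — Cryogenian; C — Calymmian; D — Rhyacian; span 1884 million years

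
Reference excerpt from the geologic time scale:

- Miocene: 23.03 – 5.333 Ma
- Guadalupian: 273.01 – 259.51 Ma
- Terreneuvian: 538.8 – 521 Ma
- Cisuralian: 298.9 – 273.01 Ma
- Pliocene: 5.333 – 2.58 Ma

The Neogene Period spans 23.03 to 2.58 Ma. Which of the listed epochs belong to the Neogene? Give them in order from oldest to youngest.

Miocene, Pliocene

Epochs with both bounds inside 23.03–2.58 Ma: Miocene (23.03–5.333), Pliocene (5.333–2.58).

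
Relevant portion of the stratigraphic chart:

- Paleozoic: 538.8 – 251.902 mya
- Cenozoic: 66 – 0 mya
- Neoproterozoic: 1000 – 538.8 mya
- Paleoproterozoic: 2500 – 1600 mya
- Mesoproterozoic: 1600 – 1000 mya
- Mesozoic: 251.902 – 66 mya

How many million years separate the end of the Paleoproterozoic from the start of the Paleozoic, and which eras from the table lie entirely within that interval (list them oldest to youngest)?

1061.2 million years; Mesoproterozoic, Neoproterozoic

End of Paleoproterozoic = 1600 Ma; start of Paleozoic = 538.8 Ma.
Gap = 1600 − 538.8 = 1061.2 Myr.
Eras wholly inside 1600–538.8 Ma: Mesoproterozoic (1600–1000), Neoproterozoic (1000–538.8).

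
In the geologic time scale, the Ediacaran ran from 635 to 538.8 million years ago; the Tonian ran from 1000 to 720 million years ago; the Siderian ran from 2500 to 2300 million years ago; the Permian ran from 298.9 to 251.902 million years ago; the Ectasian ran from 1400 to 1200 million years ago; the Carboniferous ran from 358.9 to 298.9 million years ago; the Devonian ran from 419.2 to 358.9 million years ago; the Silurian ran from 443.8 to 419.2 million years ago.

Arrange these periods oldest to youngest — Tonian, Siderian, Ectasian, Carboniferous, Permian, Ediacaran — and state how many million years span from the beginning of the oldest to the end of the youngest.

Siderian, Ectasian, Tonian, Ediacaran, Carboniferous, Permian; total span 2248.098 Myr

From the excerpt: Tonian 1000–720; Siderian 2500–2300; Ectasian 1400–1200; Carboniferous 358.9–298.9; Permian 298.9–251.902; Ediacaran 635–538.8 (Ma).
Larger Ma is earlier, so the oldest is Siderian and the youngest is Permian; oldest to youngest: Siderian, Ectasian, Tonian, Ediacaran, Carboniferous, Permian.
Oldest start 2500 minus youngest end 251.902 gives 2248.098 Myr overall.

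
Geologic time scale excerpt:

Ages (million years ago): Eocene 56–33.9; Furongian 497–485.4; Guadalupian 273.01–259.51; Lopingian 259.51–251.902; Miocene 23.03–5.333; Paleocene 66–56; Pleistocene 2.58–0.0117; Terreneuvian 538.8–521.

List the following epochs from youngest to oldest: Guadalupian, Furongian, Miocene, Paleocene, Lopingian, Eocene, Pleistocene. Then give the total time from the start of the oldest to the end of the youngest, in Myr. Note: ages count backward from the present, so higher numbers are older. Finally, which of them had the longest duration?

Pleistocene, Miocene, Eocene, Paleocene, Lopingian, Guadalupian, Furongian; total span 496.9883 Myr; longest is Eocene

Start ages (Ma): Furongian 497, Guadalupian 273.01, Lopingian 259.51, Paleocene 66, Eocene 56, Miocene 23.03, Pleistocene 2.58.
Ordered youngest to oldest: Pleistocene, Miocene, Eocene, Paleocene, Lopingian, Guadalupian, Furongian.
Span = 497 − 0.0117 = 496.9883 Myr.
Durations: Paleocene 10, Pleistocene 2.5683, Eocene 22.1, Guadalupian 13.5, Miocene 17.697, Lopingian 7.608, Furongian 11.6 → longest is Eocene (22.1 Myr).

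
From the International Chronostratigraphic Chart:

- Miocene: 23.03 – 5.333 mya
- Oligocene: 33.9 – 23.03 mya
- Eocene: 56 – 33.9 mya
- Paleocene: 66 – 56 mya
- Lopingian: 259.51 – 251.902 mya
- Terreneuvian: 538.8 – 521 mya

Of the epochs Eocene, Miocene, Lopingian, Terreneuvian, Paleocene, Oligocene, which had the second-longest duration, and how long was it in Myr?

Start − end for each: Eocene 56 − 33.9 = 22.1; Miocene 23.03 − 5.333 = 17.697; Lopingian 259.51 − 251.902 = 7.608; Terreneuvian 538.8 − 521 = 17.8; Paleocene 66 − 56 = 10; Oligocene 33.9 − 23.03 = 10.87.
Ranking these from longest: Eocene > Terreneuvian > Miocene > Oligocene > Paleocene > Lopingian.
Position 2 in that ranking is Terreneuvian, which lasted 17.8 Myr.

Terreneuvian, 17.8 million years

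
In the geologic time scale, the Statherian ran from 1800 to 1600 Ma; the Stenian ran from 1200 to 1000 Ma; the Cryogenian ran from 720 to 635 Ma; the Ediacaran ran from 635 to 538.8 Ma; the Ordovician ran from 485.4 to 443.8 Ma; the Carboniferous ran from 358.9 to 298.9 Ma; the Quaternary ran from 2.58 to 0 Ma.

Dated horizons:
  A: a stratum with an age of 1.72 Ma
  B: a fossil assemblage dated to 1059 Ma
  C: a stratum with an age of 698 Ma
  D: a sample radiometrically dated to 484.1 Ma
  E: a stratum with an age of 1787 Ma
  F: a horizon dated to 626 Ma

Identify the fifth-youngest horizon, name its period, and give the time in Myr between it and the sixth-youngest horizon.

B, in the Stenian; 728 million years to E

Smaller Ma means younger, so youngest first: A 1.72 < D 484.1 < F 626 < C 698 < B 1059 < E 1787.
Counting 5 along gives B (1059 Ma); the excerpt puts that inside the Stenian, 1200–1000 Ma.
Next in line is E (1787 Ma), and 1787 − 1059 = 728 Myr.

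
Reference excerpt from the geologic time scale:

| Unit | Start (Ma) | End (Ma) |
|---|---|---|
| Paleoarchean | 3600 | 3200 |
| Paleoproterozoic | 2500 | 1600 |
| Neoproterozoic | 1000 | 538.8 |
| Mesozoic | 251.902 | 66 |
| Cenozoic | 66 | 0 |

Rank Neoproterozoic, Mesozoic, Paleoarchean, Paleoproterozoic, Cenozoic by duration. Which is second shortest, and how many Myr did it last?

Mesozoic, 185.902 million years

Durations: Neoproterozoic 461.2; Mesozoic 185.902; Paleoarchean 400; Paleoproterozoic 900; Cenozoic 66 Myr.
Sorted shortest-first: Cenozoic (66), Mesozoic (185.902), Paleoarchean (400), Neoproterozoic (461.2), Paleoproterozoic (900).
The second shortest is Mesozoic at 185.902 Myr.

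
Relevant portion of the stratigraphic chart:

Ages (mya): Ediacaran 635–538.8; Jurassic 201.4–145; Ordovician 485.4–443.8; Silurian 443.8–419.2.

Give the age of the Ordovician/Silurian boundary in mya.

The Ordovician ends and the Silurian begins at 443.8 mya.

443.8 mya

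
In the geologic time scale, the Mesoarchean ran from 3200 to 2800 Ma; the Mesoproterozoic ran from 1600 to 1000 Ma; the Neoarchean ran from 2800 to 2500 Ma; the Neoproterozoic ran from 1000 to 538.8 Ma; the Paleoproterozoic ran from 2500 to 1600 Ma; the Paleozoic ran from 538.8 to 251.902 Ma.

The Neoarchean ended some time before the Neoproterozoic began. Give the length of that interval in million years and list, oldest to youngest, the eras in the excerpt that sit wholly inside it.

The Neoarchean closes at 2500 Ma and the Neoproterozoic opens at 1000 Ma, so the interval is 2500 − 1000 = 1500 Myr.
An era fits inside if it starts at or after 2500 Ma and ends at or before 1000 Ma; oldest first that gives Paleoproterozoic, Mesoproterozoic.

1500 million years; Paleoproterozoic, Mesoproterozoic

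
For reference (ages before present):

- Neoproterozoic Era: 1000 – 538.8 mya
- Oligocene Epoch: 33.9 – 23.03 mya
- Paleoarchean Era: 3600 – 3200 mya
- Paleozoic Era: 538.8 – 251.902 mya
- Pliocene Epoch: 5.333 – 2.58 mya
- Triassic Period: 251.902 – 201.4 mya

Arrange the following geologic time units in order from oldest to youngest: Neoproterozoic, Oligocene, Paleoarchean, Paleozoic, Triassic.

Paleoarchean, Neoproterozoic, Paleozoic, Triassic, Oligocene

Read off each span (Ma): Neoproterozoic 1000–538.8; Oligocene 33.9–23.03; Paleoarchean 3600–3200; Paleozoic 538.8–251.902; Triassic 251.902–201.4.
Larger Ma is older, so oldest→youngest is Paleoarchean, Neoproterozoic, Paleozoic, Triassic, Oligocene.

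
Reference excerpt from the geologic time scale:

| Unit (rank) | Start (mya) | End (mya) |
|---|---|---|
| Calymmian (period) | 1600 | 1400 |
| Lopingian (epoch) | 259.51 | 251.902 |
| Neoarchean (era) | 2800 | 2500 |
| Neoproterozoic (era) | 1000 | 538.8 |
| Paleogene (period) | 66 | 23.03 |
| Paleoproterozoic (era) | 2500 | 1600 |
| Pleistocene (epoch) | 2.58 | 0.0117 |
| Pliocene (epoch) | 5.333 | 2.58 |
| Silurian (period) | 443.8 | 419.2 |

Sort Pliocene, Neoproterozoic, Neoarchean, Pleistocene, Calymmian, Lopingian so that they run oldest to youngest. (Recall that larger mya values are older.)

Neoarchean, then Calymmian, then Neoproterozoic, then Lopingian, then Pliocene, then Pleistocene

The oldest of these is Neoarchean (starts 2800 Ma) and the youngest is Pleistocene (ends 0.0117 Ma).
In between, by decreasing start age: Calymmian (1600), Neoproterozoic (1000), Lopingian (259.51), Pliocene (5.333).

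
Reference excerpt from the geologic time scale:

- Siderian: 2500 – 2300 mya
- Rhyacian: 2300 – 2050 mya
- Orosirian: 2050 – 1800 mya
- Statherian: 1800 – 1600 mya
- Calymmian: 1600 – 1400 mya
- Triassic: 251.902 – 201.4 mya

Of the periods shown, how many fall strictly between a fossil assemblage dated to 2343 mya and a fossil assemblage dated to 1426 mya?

3

2343 Ma sits inside the Siderian (2500–2300) and 1426 Ma inside the Calymmian (1600–1400); neither of those is wholly between the two dates.
The listed periods lying completely between them are Rhyacian, Orosirian, Statherian — 3 in all.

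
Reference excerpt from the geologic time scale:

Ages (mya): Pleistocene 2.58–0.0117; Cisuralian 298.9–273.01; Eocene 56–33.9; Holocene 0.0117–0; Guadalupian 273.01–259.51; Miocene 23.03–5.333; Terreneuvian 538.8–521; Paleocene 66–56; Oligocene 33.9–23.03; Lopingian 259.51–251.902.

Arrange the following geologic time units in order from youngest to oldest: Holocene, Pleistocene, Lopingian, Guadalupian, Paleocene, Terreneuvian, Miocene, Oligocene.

Read off each span (Ma): Holocene 0.0117–0; Pleistocene 2.58–0.0117; Lopingian 259.51–251.902; Guadalupian 273.01–259.51; Paleocene 66–56; Terreneuvian 538.8–521; Miocene 23.03–5.333; Oligocene 33.9–23.03.
Larger Ma is older, so oldest→youngest is Terreneuvian, Guadalupian, Lopingian, Paleocene, Oligocene, Miocene, Pleistocene, Holocene; reverse it for youngest→oldest.

Holocene, Pleistocene, Miocene, Oligocene, Paleocene, Lopingian, Guadalupian, Terreneuvian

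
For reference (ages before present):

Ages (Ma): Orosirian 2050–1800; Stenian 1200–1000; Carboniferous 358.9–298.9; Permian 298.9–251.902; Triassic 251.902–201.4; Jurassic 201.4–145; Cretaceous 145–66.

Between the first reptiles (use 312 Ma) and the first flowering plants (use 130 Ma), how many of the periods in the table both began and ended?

3

312 Ma sits inside the Carboniferous (358.9–298.9) and 130 Ma inside the Cretaceous (145–66); neither of those is wholly between the two dates.
The listed periods lying completely between them are Permian, Triassic, Jurassic — 3 in all.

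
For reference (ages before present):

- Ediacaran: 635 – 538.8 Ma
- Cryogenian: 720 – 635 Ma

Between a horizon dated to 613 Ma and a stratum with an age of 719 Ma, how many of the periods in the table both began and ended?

0

Checking each listed span, none has both start < 719 Ma and end > 613 Ma — every period straddles one of the two dates or lies outside them — so the count is 0.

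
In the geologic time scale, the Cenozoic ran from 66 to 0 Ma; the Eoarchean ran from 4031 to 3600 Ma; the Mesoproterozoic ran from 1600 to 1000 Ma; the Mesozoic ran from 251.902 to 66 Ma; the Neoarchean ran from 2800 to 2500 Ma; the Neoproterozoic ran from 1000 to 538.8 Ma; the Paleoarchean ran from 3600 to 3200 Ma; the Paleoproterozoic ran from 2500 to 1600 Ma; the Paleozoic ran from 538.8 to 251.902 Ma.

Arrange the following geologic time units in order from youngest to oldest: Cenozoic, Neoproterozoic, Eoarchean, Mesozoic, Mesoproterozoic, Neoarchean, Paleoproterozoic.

Sorting by start age (ascending Ma, since larger Ma = older): Cenozoic began 66, Mesozoic began 251.902, Neoproterozoic began 1000, Mesoproterozoic began 1600, Paleoproterozoic began 2500, Neoarchean began 2800, Eoarchean began 4031.

Cenozoic, Mesozoic, Neoproterozoic, Mesoproterozoic, Paleoproterozoic, Neoarchean, Eoarchean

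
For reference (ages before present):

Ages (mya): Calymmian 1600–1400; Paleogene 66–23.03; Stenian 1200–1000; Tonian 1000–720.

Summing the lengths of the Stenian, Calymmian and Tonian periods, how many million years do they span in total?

Duration is start − end for each: (1200 − 1000) + (1600 − 1400) + (1000 − 720).
That is 200 + 200 + 280, which totals 680 million years.

680 million years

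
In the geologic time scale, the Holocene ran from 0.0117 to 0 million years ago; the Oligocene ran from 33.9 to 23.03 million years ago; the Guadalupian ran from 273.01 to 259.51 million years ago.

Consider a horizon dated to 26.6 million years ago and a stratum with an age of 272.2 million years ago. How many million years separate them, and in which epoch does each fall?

245.6 million years apart; the first in the Oligocene, the second in the Guadalupian

Elapsed time: 272.2 − 26.6 = 245.6 Myr.
26.6 Ma lies within 33.9–23.03 Ma: Oligocene.
272.2 Ma lies within 273.01–259.51 Ma: Guadalupian.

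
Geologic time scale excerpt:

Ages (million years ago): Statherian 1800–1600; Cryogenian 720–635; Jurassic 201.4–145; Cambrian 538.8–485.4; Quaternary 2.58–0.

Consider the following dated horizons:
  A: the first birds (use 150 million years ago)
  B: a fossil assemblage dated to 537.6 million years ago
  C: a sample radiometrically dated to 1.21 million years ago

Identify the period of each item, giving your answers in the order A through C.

Match each age against the start–end ranges in the excerpt: A = 150 Ma → Jurassic (201.4–145); B = 537.6 Ma → Cambrian (538.8–485.4); C = 1.21 Ma → Quaternary (2.58–0).

A — Jurassic; B — Cambrian; C — Quaternary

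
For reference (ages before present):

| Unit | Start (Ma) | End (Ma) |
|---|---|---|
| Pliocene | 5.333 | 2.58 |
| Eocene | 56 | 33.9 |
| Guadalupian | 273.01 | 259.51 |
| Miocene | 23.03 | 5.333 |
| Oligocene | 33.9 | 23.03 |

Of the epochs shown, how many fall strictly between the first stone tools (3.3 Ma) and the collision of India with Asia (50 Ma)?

The older date is 50 Ma and the younger is 3.3 Ma.
Epochs with start < 50 and end > 3.3 Ma: Oligocene (33.9–23.03), Miocene (23.03–5.333).
That is 2 complete epochs.

2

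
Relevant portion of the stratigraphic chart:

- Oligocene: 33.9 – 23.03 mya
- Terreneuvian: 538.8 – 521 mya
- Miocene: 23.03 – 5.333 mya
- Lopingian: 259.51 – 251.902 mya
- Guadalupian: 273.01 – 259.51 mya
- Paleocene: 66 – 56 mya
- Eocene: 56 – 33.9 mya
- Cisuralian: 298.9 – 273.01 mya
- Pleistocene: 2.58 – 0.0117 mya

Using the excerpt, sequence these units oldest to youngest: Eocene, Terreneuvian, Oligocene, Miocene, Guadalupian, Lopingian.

Terreneuvian, then Guadalupian, then Lopingian, then Eocene, then Oligocene, then Miocene

The oldest of these is Terreneuvian (starts 538.8 Ma) and the youngest is Miocene (ends 5.333 Ma).
In between, by decreasing start age: Guadalupian (273.01), Lopingian (259.51), Eocene (56), Oligocene (33.9).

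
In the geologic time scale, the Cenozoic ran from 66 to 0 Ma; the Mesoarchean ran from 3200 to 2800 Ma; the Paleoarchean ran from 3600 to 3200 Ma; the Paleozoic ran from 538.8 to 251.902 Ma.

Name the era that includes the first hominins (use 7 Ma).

7 Ma lies between 66 and 0 Ma, so it falls in the Cenozoic.

Cenozoic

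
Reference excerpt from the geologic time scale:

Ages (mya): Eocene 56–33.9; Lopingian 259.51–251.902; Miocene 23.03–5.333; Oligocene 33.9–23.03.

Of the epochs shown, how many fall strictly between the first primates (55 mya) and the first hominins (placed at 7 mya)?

1

The older date is 55 Ma and the younger is 7 Ma.
Epochs with start < 55 and end > 7 Ma: Oligocene (33.9–23.03).
That is 1 complete epoch.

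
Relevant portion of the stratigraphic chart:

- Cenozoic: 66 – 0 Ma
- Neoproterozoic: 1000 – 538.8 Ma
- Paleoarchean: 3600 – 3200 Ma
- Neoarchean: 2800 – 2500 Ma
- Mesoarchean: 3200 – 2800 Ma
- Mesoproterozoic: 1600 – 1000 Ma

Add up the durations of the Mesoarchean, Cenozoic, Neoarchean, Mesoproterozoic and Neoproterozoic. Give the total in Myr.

Each duration: Mesoarchean = 400; Cenozoic = 66; Neoarchean = 300; Mesoproterozoic = 600; Neoproterozoic = 461.2.
Sum: 400 + 66 + 300 + 600 + 461.2 = 1827.2 Myr.

1827.2 million years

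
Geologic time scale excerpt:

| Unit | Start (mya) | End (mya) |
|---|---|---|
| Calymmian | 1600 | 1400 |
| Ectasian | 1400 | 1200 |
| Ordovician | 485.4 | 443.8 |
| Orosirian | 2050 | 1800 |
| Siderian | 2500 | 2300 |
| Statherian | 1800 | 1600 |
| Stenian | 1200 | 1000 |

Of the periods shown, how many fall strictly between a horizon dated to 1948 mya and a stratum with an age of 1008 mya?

3

The older date is 1948 Ma and the younger is 1008 Ma.
Periods with start < 1948 and end > 1008 Ma: Statherian (1800–1600), Calymmian (1600–1400), Ectasian (1400–1200).
That is 3 complete periods.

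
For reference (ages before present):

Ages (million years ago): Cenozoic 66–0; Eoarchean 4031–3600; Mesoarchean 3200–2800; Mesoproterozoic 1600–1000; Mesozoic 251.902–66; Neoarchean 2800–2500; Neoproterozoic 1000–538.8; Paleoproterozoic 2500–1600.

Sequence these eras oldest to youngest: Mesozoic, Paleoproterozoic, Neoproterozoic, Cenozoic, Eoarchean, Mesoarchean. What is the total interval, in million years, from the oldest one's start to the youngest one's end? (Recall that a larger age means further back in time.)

Eoarchean, Mesoarchean, Paleoproterozoic, Neoproterozoic, Mesozoic, Cenozoic; total span 4031 Myr

From the excerpt: Mesozoic 251.902–66; Paleoproterozoic 2500–1600; Neoproterozoic 1000–538.8; Cenozoic 66–0; Eoarchean 4031–3600; Mesoarchean 3200–2800 (Ma).
Larger Ma is earlier, so the oldest is Eoarchean and the youngest is Cenozoic; oldest to youngest: Eoarchean, Mesoarchean, Paleoproterozoic, Neoproterozoic, Mesozoic, Cenozoic.
Oldest start 4031 minus youngest end 0 gives 4031 Myr overall.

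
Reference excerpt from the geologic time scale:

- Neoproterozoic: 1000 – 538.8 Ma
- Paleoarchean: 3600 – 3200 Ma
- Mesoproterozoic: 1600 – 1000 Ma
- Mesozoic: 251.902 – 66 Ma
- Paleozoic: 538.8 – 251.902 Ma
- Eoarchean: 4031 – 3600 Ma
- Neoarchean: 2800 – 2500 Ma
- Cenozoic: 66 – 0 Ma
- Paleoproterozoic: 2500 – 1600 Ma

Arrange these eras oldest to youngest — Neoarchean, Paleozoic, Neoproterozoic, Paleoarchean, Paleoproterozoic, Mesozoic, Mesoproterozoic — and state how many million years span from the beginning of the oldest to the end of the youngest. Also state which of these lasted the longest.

Paleoarchean, Neoarchean, Paleoproterozoic, Mesoproterozoic, Neoproterozoic, Paleozoic, Mesozoic; total span 3534 Myr; longest is Paleoproterozoic

From the excerpt: Neoarchean 2800–2500; Paleozoic 538.8–251.902; Neoproterozoic 1000–538.8; Paleoarchean 3600–3200; Paleoproterozoic 2500–1600; Mesozoic 251.902–66; Mesoproterozoic 1600–1000 (Ma).
Larger Ma is earlier, so the oldest is Paleoarchean and the youngest is Mesozoic; oldest to youngest: Paleoarchean, Neoarchean, Paleoproterozoic, Mesoproterozoic, Neoproterozoic, Paleozoic, Mesozoic.
Oldest start 3600 minus youngest end 66 gives 3534 Myr overall.
Individual lengths (start − end): Paleozoic 286.898; Paleoproterozoic 900; Mesoproterozoic 600; Neoproterozoic 461.2; Neoarchean 300; Mesozoic 185.902; Paleoarchean 400. The largest is Paleoproterozoic at 900 Myr.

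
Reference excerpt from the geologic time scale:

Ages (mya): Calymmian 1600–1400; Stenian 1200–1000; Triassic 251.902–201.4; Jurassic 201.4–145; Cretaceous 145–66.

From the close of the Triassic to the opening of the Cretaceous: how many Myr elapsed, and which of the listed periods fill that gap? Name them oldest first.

56.4 million years; Jurassic

End of Triassic = 201.4 Ma; start of Cretaceous = 145 Ma.
Gap = 201.4 − 145 = 56.4 Myr.
Periods wholly inside 201.4–145 Ma: Jurassic (201.4–145).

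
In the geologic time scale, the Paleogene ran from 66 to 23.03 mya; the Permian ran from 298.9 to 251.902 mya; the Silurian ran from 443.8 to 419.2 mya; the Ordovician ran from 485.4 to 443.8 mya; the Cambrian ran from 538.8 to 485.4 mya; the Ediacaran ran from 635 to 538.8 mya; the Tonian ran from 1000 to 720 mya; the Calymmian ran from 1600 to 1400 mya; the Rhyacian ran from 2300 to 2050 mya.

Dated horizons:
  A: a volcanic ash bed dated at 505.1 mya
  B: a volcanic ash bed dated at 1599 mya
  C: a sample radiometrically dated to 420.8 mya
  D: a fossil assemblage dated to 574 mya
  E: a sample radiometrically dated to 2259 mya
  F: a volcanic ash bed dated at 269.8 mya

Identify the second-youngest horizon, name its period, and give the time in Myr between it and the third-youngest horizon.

C, in the Silurian; 84.3 million years to A

Smaller Ma means younger, so youngest first: F 269.8 < C 420.8 < A 505.1 < D 574 < B 1599 < E 2259.
Counting 2 along gives C (420.8 Ma); the excerpt puts that inside the Silurian, 443.8–419.2 Ma.
Next in line is A (505.1 Ma), and 505.1 − 420.8 = 84.3 Myr.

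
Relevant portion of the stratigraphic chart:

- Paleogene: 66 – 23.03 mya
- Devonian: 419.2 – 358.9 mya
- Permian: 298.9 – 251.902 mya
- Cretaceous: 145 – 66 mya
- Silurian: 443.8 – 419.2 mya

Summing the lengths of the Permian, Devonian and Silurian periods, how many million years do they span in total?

Each duration: Permian = 46.998; Devonian = 60.3; Silurian = 24.6.
Sum: 46.998 + 60.3 + 24.6 = 131.898 Myr.

131.898 million years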